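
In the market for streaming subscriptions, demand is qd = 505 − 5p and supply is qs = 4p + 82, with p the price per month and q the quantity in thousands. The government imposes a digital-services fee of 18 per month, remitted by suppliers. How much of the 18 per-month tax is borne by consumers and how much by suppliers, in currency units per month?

Consumers bear 8 per month; suppliers bear 10 per month.

Before the tax: set 505 − 5p = 4p + 82 → p* = 47, q* = 270.
With the tax collected from suppliers, supply shifts: qs = 4(p − 18) + 82.
Solving gives q = 230 with consumers paying 55 and suppliers receiving 37 (the 18 wedge).
Burden on consumers: 8; on suppliers: 10. (They sum to 18.)
The less price-elastic side of the market bears the larger share of a per-unit tax.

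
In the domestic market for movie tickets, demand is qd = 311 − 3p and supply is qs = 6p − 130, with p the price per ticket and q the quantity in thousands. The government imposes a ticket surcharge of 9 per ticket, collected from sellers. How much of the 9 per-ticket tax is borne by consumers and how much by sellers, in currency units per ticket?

Consumers bear 6 per ticket; sellers bear 3 per ticket.

Without the tax, 311 − 3p = 6p − 130 gives 9p = 441, so p* = 49 and q* = 164.
With the tax collected from sellers, supply shifts: qs = 6(p − 9) − 130.
New equilibrium: consumers pay 55, sellers receive 46, q = 146. (Wedge: pb − ps = 9.)
Burden on consumers: 6; on sellers: 3. (They sum to 9.)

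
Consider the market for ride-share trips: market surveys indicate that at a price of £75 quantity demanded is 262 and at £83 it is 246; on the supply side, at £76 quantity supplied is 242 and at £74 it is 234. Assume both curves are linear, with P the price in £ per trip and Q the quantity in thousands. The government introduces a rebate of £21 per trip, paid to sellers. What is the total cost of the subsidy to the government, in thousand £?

Demand slope: (246 − 262)/(83 − 75) = -2, so Qd = 412 − 2P.
Supply slope: (234 − 242)/(74 − 76) = 4, so Qs = 4P − 62.
Without the subsidy, 412 − 2P = 4P − 62 gives 6P = 474, so P* = £79 and Q* = 254.
With a per-unit subsidy paid to sellers, each receives P + 21 per unit sold, so supply becomes Qs = 4(P + 21) − 62.
Solving gives Q = 282 with consumers paying £65 and sellers receiving £86 (the £21 wedge).
Outlay = t · Q = 21 · 282 = £5922.

Government outlay = £5922 thousand.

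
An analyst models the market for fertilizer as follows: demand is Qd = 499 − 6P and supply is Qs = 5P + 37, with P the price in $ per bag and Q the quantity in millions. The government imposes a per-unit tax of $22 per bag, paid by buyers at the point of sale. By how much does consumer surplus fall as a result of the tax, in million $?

Without the tax, 499 − 6P = 5P + 37 gives 11P = 462, so P* = $42 and Q* = 247.
With the tax collected from buyers, demand (in seller-price terms) shifts: Qd = 499 − 6(P + 22).
Solving gives Q = 187 with buyers paying $52 and sellers receiving $30 (the $22 wedge).
ΔCS is the trapezoid between Q = 187 and Q = 247 of height $10: ½ · (247 + 187) · 10 = $2170.

Consumer surplus falls by $2170 million.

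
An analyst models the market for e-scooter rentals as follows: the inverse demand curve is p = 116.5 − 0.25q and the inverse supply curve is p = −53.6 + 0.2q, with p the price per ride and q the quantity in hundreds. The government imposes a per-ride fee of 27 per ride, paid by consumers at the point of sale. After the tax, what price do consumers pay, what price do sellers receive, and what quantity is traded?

Rewrite in direct form: qd = 466 − 4p and qs = 5p + 268.
Without the tax, 466 − 4p = 5p + 268 gives 9p = 198, so p* = 22 and q* = 378.
With the tax collected from consumers, demand (in seller-price terms) shifts: qd = 466 − 4(p + 27).
Solving gives q = 318 with consumers paying 37 and sellers receiving 10 (the 27 wedge).
The less price-elastic side of the market bears the larger share of a per-unit tax.

Consumers pay 37; sellers receive 10; quantity = 318.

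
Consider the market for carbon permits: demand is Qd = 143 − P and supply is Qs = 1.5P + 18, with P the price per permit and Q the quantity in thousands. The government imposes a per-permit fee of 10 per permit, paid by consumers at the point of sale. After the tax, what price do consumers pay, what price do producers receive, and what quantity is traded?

Consumers pay 56; producers receive 46; quantity = 87.

Before the tax: set 143 − P = 1.5P + 18 → P* = 50, Q* = 93.
With the tax collected from consumers, demand (in seller-price terms) shifts: Qd = 143 − (P + 10).
Solving gives Q = 87 with consumers paying 56 and producers receiving 46 (the 10 wedge).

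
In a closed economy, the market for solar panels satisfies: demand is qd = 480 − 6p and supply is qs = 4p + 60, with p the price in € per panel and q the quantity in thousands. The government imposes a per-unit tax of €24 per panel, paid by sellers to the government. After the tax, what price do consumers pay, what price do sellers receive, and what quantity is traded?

Without the tax, 480 − 6p = 4p + 60 gives 10p = 420, so p* = €42 and q* = 228.
With the tax collected from sellers, supply shifts: qs = 4(p − 24) + 60.
New equilibrium: consumers pay €51.6, sellers receive €27.6, q = 170.4. (Wedge: pb − ps = 24.)

Consumers pay €51.6; sellers receive €27.6; quantity = 170.4.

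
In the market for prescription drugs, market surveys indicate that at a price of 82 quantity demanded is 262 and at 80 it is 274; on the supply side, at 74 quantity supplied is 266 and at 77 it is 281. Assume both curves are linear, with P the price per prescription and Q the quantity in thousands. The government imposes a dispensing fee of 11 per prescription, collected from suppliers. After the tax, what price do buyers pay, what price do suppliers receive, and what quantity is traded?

Buyers pay 83; suppliers receive 72; quantity = 256.

Demand slope: (274 − 262)/(80 − 82) = -6, so Qd = 754 − 6P.
Supply slope: (281 − 266)/(77 − 74) = 5, so Qs = 5P − 104.
Before the tax: set 754 − 6P = 5P − 104 → P* = 78, Q* = 286.
With the tax collected from suppliers, supply shifts: Qs = 5(P − 11) − 104.
Solving gives Q = 256 with buyers paying 83 and suppliers receiving 72 (the 11 wedge).
The less price-elastic side of the market bears the larger share of a per-unit tax.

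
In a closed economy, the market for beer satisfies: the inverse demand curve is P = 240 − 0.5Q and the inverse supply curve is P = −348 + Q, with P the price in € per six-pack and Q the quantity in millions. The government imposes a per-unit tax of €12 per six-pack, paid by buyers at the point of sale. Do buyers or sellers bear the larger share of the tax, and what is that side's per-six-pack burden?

Inverting to Q(P) form: Qd = 480 − 2P; Qs = P + 348.
Before the tax: set 480 − 2P = P + 348 → P* = €44, Q* = 392.
With the tax collected from buyers, demand (in seller-price terms) shifts: Qd = 480 − 2(P + 12).
New equilibrium: buyers pay €48, sellers receive €36, Q = 384. (Wedge: Pb − Ps = 12.)
Per-six-pack burden: buyers €4, sellers €8.
Sellers take the larger share because supply is less price-elastic here (demand slope 2 vs supply slope 1).
The less price-elastic side of the market bears the larger share of a per-unit tax.

Sellers bear the larger share: €8 per six-pack.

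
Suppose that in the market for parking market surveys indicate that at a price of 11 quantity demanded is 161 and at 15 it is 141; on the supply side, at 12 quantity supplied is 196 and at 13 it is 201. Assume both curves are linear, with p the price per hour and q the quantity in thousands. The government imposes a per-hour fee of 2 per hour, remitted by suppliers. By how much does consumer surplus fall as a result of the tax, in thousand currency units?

Demand slope: (141 − 161)/(15 − 11) = -5, so qd = 216 − 5p.
Supply slope: (201 − 196)/(13 − 12) = 5, so qs = 5p + 136.
Before the tax: set 216 − 5p = 5p + 136 → p* = 8, q* = 176.
With the tax collected from suppliers, supply shifts: qs = 5(p − 2) + 136.
New equilibrium: consumers pay 9, suppliers receive 7, q = 171. (Wedge: pb − ps = 2.)
ΔCS is the trapezoid between Q = 171 and Q = 176 of height 1: ½ · (176 + 171) · 1 = 173.5.

Consumer surplus falls by 173.5 thousand.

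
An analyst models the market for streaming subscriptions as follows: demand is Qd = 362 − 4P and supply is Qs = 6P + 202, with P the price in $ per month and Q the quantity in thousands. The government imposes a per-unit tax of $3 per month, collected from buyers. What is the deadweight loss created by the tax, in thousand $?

Before the tax: set 362 − 4P = 6P + 202 → P* = $16, Q* = 298.
With the tax collected from buyers, demand (in seller-price terms) shifts: Qd = 362 − 4(P + 3).
New equilibrium: buyers pay $17.8, producers receive $14.8, Q = 290.8. (Wedge: Pb − Ps = 3.)
Quantity falls by |ΔQ| = |298 − 290.8| = 7.2.
DWL = ½ · t · |ΔQ| = ½ · 3 · 7.2 = $10.8.

Deadweight loss = $10.8 thousand.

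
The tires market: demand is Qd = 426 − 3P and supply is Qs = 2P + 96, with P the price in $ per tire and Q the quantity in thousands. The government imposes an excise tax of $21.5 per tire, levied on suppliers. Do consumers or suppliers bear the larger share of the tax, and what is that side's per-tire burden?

Suppliers bear the larger share: $12.9 per tire.

Without the tax, 426 − 3P = 2P + 96 gives 5P = 330, so P* = $66 and Q* = 228.
With the tax collected from suppliers, supply shifts: Qs = 2(P − 21.5) + 96.
Solving gives Q = 202.2 with consumers paying $74.6 and suppliers receiving $53.1 (the $21.5 wedge).
Per-tire burden: consumers $8.6, suppliers $12.9.
Suppliers take the larger share because supply is less price-elastic here (demand slope 3 vs supply slope 2).
The less price-elastic side of the market bears the larger share of a per-unit tax.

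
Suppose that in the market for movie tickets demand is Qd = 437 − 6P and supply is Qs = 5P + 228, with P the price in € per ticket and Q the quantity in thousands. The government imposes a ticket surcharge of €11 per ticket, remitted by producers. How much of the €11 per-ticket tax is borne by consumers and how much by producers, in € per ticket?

Consumers bear €5 per ticket; producers bear €6 per ticket.

Before the tax: set 437 − 6P = 5P + 228 → P* = €19, Q* = 323.
With the tax collected from producers, supply shifts: Qs = 5(P − 11) + 228.
Solving gives Q = 293 with consumers paying €24 and producers receiving €13 (the €11 wedge).
Burden on consumers: €5; on producers: €6. (They sum to €11.)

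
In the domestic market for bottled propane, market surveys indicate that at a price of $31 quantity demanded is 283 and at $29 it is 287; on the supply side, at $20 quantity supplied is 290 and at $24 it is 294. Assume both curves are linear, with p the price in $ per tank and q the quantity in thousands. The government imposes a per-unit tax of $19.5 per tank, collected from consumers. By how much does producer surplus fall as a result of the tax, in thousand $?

Producer surplus falls by $3750.5 thousand.

Demand slope: (287 − 283)/(29 − 31) = -2, so qd = 345 − 2p.
Supply slope: (294 − 290)/(24 − 20) = 1, so qs = p + 270.
Before the tax: set 345 − 2p = p + 270 → p* = $25, q* = 295.
With the tax collected from consumers, demand (in seller-price terms) shifts: qd = 345 − 2(p + 19.5).
Solving gives q = 282 with consumers paying $31.5 and sellers receiving $12 (the $19.5 wedge).
ΔPS is the trapezoid between Q = 282 and Q = 295 of height $13: ½ · (295 + 282) · 13 = $3750.5.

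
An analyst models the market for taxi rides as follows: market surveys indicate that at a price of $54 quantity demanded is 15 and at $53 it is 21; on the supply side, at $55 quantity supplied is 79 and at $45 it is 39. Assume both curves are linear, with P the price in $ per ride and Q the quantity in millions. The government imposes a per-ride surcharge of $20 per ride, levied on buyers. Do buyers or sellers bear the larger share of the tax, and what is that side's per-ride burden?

Demand slope: (21 − 15)/(53 − 54) = -6, so Qd = 339 − 6P.
Supply slope: (39 − 79)/(45 − 55) = 4, so Qs = 4P − 141.
Before the tax: set 339 − 6P = 4P − 141 → P* = $48, Q* = 51.
With the tax collected from buyers, demand (in seller-price terms) shifts: Qd = 339 − 6(P + 20).
New equilibrium: buyers pay $56, sellers receive $36, Q = 3. (Wedge: Pb − Ps = 20.)
Per-ride burden: buyers $8, sellers $12.
Sellers take the larger share because supply is less price-elastic here (demand slope 6 vs supply slope 4).
The less price-elastic side of the market bears the larger share of a per-unit tax.

Sellers bear the larger share: $12 per ride.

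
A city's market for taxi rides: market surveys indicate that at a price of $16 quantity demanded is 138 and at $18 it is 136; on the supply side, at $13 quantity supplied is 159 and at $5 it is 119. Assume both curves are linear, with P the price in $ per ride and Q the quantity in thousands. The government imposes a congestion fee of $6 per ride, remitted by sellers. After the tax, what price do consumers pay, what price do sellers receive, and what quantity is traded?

Consumers pay $15; sellers receive $9; quantity = 139.

Demand slope: (136 − 138)/(18 − 16) = -1, so Qd = 154 − P.
Supply slope: (119 − 159)/(5 − 13) = 5, so Qs = 5P + 94.
Without the tax, 154 − P = 5P + 94 gives 6P = 60, so P* = $10 and Q* = 144.
With the tax collected from sellers, supply shifts: Qs = 5(P − 6) + 94.
New equilibrium: consumers pay $15, sellers receive $9, Q = 139. (Wedge: Pb − Ps = 6.)
The less price-elastic side of the market bears the larger share of a per-unit tax.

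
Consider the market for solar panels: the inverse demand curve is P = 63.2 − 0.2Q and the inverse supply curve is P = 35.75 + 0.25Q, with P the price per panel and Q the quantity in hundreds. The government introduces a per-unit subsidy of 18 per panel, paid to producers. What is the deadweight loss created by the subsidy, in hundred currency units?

Rewrite in direct form: Qd = 316 − 5P and Qs = 4P − 143.
Before the subsidy: set 316 − 5P = 4P − 143 → P* = 51, Q* = 61.
With a per-unit subsidy paid to producers, each receives P + 18 per unit sold, so supply becomes Qs = 4(P + 18) − 143.
Solving gives Q = 101 with consumers paying 43 and producers receiving 61 (the 18 wedge).
Quantity rises by |ΔQ| = |61 − 101| = 40.
DWL = ½ · t · |ΔQ| = ½ · 18 · 40 = 360.

Deadweight loss = 360 hundred.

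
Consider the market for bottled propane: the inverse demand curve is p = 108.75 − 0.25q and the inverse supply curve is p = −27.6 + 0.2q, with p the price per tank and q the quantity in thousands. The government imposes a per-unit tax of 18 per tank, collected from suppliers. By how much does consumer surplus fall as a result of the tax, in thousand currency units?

Consumer surplus falls by 2830 thousand.

Rewrite in direct form: qd = 435 − 4p and qs = 5p + 138.
Before the tax: set 435 − 4p = 5p + 138 → p* = 33, q* = 303.
With the tax collected from suppliers, supply shifts: qs = 5(p − 18) + 138.
New equilibrium: buyers pay 43, suppliers receive 25, q = 263. (Wedge: pb − ps = 18.)
ΔCS is the trapezoid between Q = 263 and Q = 303 of height 10: ½ · (303 + 263) · 10 = 2830.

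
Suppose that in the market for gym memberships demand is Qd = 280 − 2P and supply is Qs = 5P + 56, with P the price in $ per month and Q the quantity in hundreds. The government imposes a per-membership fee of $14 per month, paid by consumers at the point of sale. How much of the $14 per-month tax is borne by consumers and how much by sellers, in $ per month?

Consumers bear $10 per month; sellers bear $4 per month.

Before the tax: set 280 − 2P = 5P + 56 → P* = $32, Q* = 216.
With the tax collected from consumers, demand (in seller-price terms) shifts: Qd = 280 − 2(P + 14).
Solving gives Q = 196 with consumers paying $42 and sellers receiving $28 (the $14 wedge).
Burden on consumers: $10; on sellers: $4. (They sum to $14.)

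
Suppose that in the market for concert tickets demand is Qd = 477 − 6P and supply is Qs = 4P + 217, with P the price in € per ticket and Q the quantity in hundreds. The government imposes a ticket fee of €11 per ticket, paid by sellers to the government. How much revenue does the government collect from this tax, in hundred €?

Tax revenue = €3240.6 hundred.

Without the tax, 477 − 6P = 4P + 217 gives 10P = 260, so P* = €26 and Q* = 321.
With the tax collected from sellers, supply shifts: Qs = 4(P − 11) + 217.
New equilibrium: consumers pay €30.4, sellers receive €19.4, Q = 294.6. (Wedge: Pb − Ps = 11.)
Revenue = t · Q = 11 · 294.6 = €3240.6.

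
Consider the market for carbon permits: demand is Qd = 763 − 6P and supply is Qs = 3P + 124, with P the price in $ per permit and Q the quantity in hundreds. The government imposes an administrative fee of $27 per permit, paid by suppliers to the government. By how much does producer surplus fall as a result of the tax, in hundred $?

Without the tax, 763 − 6P = 3P + 124 gives 9P = 639, so P* = $71 and Q* = 337.
With the tax collected from suppliers, supply shifts: Qs = 3(P − 27) + 124.
Solving gives Q = 283 with buyers paying $80 and suppliers receiving $53 (the $27 wedge).
ΔPS is the trapezoid between Q = 283 and Q = 337 of height $18: ½ · (337 + 283) · 18 = $5580.

Producer surplus falls by $5580 hundred.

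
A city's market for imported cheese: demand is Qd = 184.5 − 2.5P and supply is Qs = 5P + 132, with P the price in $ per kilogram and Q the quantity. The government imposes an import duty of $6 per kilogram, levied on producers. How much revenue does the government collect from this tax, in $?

Tax revenue = $942.

Without the tax, 184.5 − 2.5P = 5P + 132 gives 7.5P = 52.5, so P* = $7 and Q* = 167.
With the tax collected from producers, supply shifts: Qs = 5(P − 6) + 132.
New equilibrium: consumers pay $11, producers receive $5, Q = 157. (Wedge: Pb − Ps = 6.)
Revenue = t · Q = 6 · 157 = $942.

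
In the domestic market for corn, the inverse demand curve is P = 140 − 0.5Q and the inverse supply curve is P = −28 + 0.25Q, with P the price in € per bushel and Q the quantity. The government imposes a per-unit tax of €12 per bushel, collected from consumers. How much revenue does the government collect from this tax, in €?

Tax revenue = €2496.

Inverting to Q(P) form: Qd = 280 − 2P; Qs = 4P + 112.
Before the tax: set 280 − 2P = 4P + 112 → P* = €28, Q* = 224.
With the tax collected from consumers, demand (in seller-price terms) shifts: Qd = 280 − 2(P + 12).
Solving gives Q = 208 with consumers paying €36 and sellers receiving €24 (the €12 wedge).
Revenue = t · Q = 12 · 208 = €2496.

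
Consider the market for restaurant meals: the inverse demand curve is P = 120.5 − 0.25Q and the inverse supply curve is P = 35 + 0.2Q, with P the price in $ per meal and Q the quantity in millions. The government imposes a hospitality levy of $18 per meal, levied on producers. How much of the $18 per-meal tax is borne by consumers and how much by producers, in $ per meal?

Rewrite in direct form: Qd = 482 − 4P and Qs = 5P − 175.
Without the tax, 482 − 4P = 5P − 175 gives 9P = 657, so P* = $73 and Q* = 190.
With the tax collected from producers, supply shifts: Qs = 5(P − 18) − 175.
Solving gives Q = 150 with consumers paying $83 and producers receiving $65 (the $18 wedge).
Burden on consumers: $10; on producers: $8. (They sum to $18.)
The less price-elastic side of the market bears the larger share of a per-unit tax.

Consumers bear $10 per meal; producers bear $8 per meal.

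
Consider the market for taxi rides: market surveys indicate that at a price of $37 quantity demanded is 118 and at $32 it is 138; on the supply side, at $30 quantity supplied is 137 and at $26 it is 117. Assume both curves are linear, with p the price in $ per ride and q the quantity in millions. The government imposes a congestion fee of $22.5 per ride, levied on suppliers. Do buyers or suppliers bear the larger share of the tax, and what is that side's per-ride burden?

Demand slope: (138 − 118)/(32 − 37) = -4, so qd = 266 − 4p.
Supply slope: (117 − 137)/(26 − 30) = 5, so qs = 5p − 13.
Without the tax, 266 − 4p = 5p − 13 gives 9p = 279, so p* = $31 and q* = 142.
With the tax collected from suppliers, supply shifts: qs = 5(p − 22.5) − 13.
Solving gives q = 92 with buyers paying $43.5 and suppliers receiving $21 (the $22.5 wedge).
Per-ride burden: buyers $12.5, suppliers $10.
Buyers take the larger share because demand is less price-elastic here (demand slope 4 vs supply slope 5).

Buyers bear the larger share: $12.5 per ride.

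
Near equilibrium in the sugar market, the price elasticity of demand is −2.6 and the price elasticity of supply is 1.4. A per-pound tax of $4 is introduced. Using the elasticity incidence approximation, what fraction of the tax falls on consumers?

Consumers' share ≈ 0.35.

Incidence ratio: consumers' share ≈ εs / (εs + |εd|) = 1.4 / (1.4 + 2.6) = 0.35.
Supply is the less elastic side, so consumers bear the smaller share.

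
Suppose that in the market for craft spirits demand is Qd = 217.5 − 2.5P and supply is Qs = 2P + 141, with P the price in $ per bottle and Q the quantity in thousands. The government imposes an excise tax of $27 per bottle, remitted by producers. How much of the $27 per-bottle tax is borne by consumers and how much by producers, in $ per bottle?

Consumers bear $12 per bottle; producers bear $15 per bottle.

Before the tax: set 217.5 − 2.5P = 2P + 141 → P* = $17, Q* = 175.
With the tax collected from producers, supply shifts: Qs = 2(P − 27) + 141.
New equilibrium: consumers pay $29, producers receive $2, Q = 145. (Wedge: Pb − Ps = 27.)
Burden on consumers: $12; on producers: $15. (They sum to $27.)
The less price-elastic side of the market bears the larger share of a per-unit tax.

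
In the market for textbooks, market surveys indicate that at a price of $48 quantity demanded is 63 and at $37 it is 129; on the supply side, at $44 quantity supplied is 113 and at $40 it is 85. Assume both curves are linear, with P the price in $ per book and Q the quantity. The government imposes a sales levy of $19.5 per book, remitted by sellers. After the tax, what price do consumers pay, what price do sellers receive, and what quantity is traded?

Consumers pay $52.5; sellers receive $33; quantity = 36.

Demand slope: (129 − 63)/(37 − 48) = -6, so Qd = 351 − 6P.
Supply slope: (85 − 113)/(40 − 44) = 7, so Qs = 7P − 195.
Without the tax, 351 − 6P = 7P − 195 gives 13P = 546, so P* = $42 and Q* = 99.
With the tax collected from sellers, supply shifts: Qs = 7(P − 19.5) − 195.
Solving gives Q = 36 with consumers paying $52.5 and sellers receiving $33 (the $19.5 wedge).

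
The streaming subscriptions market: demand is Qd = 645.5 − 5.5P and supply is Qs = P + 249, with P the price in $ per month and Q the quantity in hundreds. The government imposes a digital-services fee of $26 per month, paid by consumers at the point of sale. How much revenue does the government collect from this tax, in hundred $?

Before the tax: set 645.5 − 5.5P = P + 249 → P* = $61, Q* = 310.
With the tax collected from consumers, demand (in seller-price terms) shifts: Qd = 645.5 − 5.5(P + 26).
Solving gives Q = 288 with consumers paying $65 and suppliers receiving $39 (the $26 wedge).
Revenue = t · Q = 26 · 288 = $7488.

Tax revenue = $7488 hundred.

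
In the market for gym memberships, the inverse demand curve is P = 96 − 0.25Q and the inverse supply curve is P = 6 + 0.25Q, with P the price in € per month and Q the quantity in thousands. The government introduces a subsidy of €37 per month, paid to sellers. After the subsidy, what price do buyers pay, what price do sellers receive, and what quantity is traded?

Buyers pay €32.5; sellers receive €69.5; quantity = 254.

Inverting to Q(P) form: Qd = 384 − 4P; Qs = 4P − 24.
Before the subsidy: set 384 − 4P = 4P − 24 → P* = €51, Q* = 180.
With a per-unit subsidy paid to sellers, each receives P + 37 per unit sold, so supply becomes Qs = 4(P + 37) − 24.
Solving gives Q = 254 with buyers paying €32.5 and sellers receiving €69.5 (the €37 wedge).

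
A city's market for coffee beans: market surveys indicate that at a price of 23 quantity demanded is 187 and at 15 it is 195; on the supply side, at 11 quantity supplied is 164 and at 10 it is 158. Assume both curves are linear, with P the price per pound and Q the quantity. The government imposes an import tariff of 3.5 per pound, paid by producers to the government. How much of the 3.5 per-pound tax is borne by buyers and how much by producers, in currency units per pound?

Demand slope: (195 − 187)/(15 − 23) = -1, so Qd = 210 − P.
Supply slope: (158 − 164)/(10 − 11) = 6, so Qs = 6P + 98.
Before the tax: set 210 − P = 6P + 98 → P* = 16, Q* = 194.
With the tax collected from producers, supply shifts: Qs = 6(P − 3.5) + 98.
Solving gives Q = 191 with buyers paying 19 and producers receiving 15.5 (the 3.5 wedge).
Burden on buyers: 3; on producers: 0.5. (They sum to 3.5.)

Buyers bear 3 per pound; producers bear 0.5 per pound.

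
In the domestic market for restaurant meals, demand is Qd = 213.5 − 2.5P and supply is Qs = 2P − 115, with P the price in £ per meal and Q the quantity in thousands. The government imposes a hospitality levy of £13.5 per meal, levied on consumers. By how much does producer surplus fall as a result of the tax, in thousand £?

Without the tax, 213.5 − 2.5P = 2P − 115 gives 4.5P = 328.5, so P* = £73 and Q* = 31.
With the tax collected from consumers, demand (in seller-price terms) shifts: Qd = 213.5 − 2.5(P + 13.5).
New equilibrium: consumers pay £79, producers receive £65.5, Q = 16. (Wedge: Pb − Ps = 13.5.)
ΔPS is the trapezoid between Q = 16 and Q = 31 of height £7.5: ½ · (31 + 16) · 7.5 = £176.25.

Producer surplus falls by £176.25 thousand.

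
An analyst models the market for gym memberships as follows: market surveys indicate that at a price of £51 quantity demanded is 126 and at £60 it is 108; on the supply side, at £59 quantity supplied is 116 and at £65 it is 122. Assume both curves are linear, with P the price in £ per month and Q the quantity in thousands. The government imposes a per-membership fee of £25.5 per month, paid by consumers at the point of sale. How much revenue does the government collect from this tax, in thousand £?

Tax revenue = £2473.5 thousand.

Demand slope: (108 − 126)/(60 − 51) = -2, so Qd = 228 − 2P.
Supply slope: (122 − 116)/(65 − 59) = 1, so Qs = P + 57.
Before the tax: set 228 − 2P = P + 57 → P* = £57, Q* = 114.
With the tax collected from consumers, demand (in seller-price terms) shifts: Qd = 228 − 2(P + 25.5).
Solving gives Q = 97 with consumers paying £65.5 and suppliers receiving £40 (the £25.5 wedge).
Revenue = t · Q = 25.5 · 97 = £2473.5.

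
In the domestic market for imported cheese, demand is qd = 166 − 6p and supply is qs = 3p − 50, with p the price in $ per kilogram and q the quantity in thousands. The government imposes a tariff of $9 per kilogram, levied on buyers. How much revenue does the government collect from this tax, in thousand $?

Before the tax: set 166 − 6p = 3p − 50 → p* = $24, q* = 22.
With the tax collected from buyers, demand (in seller-price terms) shifts: qd = 166 − 6(p + 9).
New equilibrium: buyers pay $27, producers receive $18, q = 4. (Wedge: pb − ps = 9.)
Revenue = t · Q = 9 · 4 = $36.

Tax revenue = $36 thousand.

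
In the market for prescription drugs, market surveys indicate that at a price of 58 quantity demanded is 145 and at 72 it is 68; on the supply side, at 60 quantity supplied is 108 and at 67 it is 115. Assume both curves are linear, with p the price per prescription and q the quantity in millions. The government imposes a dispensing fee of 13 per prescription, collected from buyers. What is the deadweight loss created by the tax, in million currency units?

Deadweight loss = 71.5 million.

Demand slope: (68 − 145)/(72 − 58) = -5.5, so qd = 464 − 5.5p.
Supply slope: (115 − 108)/(67 − 60) = 1, so qs = p + 48.
Before the tax: set 464 − 5.5p = p + 48 → p* = 64, q* = 112.
With the tax collected from buyers, demand (in seller-price terms) shifts: qd = 464 − 5.5(p + 13).
New equilibrium: buyers pay 66, producers receive 53, q = 101. (Wedge: pb − ps = 13.)
Quantity falls by |ΔQ| = |112 − 101| = 11.
DWL = ½ · t · |ΔQ| = ½ · 13 · 11 = 71.5.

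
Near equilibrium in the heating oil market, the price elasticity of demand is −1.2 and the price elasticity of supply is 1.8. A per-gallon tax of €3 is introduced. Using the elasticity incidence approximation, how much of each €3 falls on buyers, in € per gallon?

Incidence ratio: buyers' share ≈ εs / (εs + |εd|) = 1.8 / (1.8 + 1.2) = 0.6.
So buyers bear ≈ 0.6 × €3 = €1.8; suppliers bear €1.2.

Buyers bear ≈ €1.8 per gallon.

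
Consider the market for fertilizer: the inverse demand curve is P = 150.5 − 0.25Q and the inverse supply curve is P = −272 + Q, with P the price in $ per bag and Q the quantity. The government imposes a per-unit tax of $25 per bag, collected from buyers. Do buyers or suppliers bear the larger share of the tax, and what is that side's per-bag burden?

Suppliers bear the larger share: $20 per bag.

Inverting to Q(P) form: Qd = 602 − 4P; Qs = P + 272.
Without the tax, 602 − 4P = P + 272 gives 5P = 330, so P* = $66 and Q* = 338.
With the tax collected from buyers, demand (in seller-price terms) shifts: Qd = 602 − 4(P + 25).
New equilibrium: buyers pay $71, suppliers receive $46, Q = 318. (Wedge: Pb − Ps = 25.)
Per-bag burden: buyers $5, suppliers $20.
Suppliers take the larger share because supply is less price-elastic here (demand slope 4 vs supply slope 1).
The less price-elastic side of the market bears the larger share of a per-unit tax.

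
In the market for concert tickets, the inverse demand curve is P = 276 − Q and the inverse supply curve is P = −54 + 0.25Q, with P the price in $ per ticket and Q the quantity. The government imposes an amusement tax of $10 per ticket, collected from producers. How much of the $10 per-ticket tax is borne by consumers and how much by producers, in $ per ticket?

Consumers bear $8 per ticket; producers bear $2 per ticket.

Inverting to Q(P) form: Qd = 276 − P; Qs = 4P + 216.
Without the tax, 276 − P = 4P + 216 gives 5P = 60, so P* = $12 and Q* = 264.
With the tax collected from producers, supply shifts: Qs = 4(P − 10) + 216.
Solving gives Q = 256 with consumers paying $20 and producers receiving $10 (the $10 wedge).
Burden on consumers: $8; on producers: $2. (They sum to $10.)
The less price-elastic side of the market bears the larger share of a per-unit tax.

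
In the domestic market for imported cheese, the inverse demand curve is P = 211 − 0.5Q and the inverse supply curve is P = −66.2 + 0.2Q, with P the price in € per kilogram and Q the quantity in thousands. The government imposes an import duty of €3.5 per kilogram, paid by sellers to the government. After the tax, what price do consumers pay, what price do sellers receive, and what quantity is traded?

Consumers pay €15.5; sellers receive €12; quantity = 391.

Rewrite in direct form: Qd = 422 − 2P and Qs = 5P + 331.
Without the tax, 422 − 2P = 5P + 331 gives 7P = 91, so P* = €13 and Q* = 396.
With the tax collected from sellers, supply shifts: Qs = 5(P − 3.5) + 331.
New equilibrium: consumers pay €15.5, sellers receive €12, Q = 391. (Wedge: Pb − Ps = 3.5.)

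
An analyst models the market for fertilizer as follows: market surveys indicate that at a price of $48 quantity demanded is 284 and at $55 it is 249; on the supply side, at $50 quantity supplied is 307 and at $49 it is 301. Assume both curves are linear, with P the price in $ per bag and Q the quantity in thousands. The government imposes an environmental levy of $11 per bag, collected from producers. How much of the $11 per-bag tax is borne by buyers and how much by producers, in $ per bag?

Demand slope: (249 − 284)/(55 − 48) = -5, so Qd = 524 − 5P.
Supply slope: (301 − 307)/(49 − 50) = 6, so Qs = 6P + 7.
Without the tax, 524 − 5P = 6P + 7 gives 11P = 517, so P* = $47 and Q* = 289.
With the tax collected from producers, supply shifts: Qs = 6(P − 11) + 7.
Solving gives Q = 259 with buyers paying $53 and producers receiving $42 (the $11 wedge).
Burden on buyers: $6; on producers: $5. (They sum to $11.)
The less price-elastic side of the market bears the larger share of a per-unit tax.

Buyers bear $6 per bag; producers bear $5 per bag.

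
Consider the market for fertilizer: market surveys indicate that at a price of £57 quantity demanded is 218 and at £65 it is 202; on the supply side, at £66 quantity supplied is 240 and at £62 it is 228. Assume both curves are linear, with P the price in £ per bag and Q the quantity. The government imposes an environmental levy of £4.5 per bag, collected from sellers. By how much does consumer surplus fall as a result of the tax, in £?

Consumer surplus falls by £575.91.

Demand slope: (202 − 218)/(65 − 57) = -2, so Qd = 332 − 2P.
Supply slope: (228 − 240)/(62 − 66) = 3, so Qs = 3P + 42.
Without the tax, 332 − 2P = 3P + 42 gives 5P = 290, so P* = £58 and Q* = 216.
With the tax collected from sellers, supply shifts: Qs = 3(P − 4.5) + 42.
New equilibrium: buyers pay £60.7, sellers receive £56.2, Q = 210.6. (Wedge: Pb − Ps = 4.5.)
ΔCS is the trapezoid between Q = 210.6 and Q = 216 of height £2.7: ½ · (216 + 210.6) · 2.7 = £575.91.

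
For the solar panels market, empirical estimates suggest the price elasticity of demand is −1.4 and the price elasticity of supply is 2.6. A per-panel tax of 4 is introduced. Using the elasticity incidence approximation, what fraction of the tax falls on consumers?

Incidence ratio: consumers' share ≈ εs / (εs + |εd|) = 2.6 / (2.6 + 1.4) = 0.65.
Supply is the more elastic side, so consumers bear the larger share.

Consumers' share ≈ 0.65.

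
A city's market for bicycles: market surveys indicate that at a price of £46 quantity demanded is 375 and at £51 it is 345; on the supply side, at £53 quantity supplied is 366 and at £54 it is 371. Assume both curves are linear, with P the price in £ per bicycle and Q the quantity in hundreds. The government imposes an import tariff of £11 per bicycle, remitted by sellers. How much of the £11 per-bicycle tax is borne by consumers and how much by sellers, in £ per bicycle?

Demand slope: (345 − 375)/(51 − 46) = -6, so Qd = 651 − 6P.
Supply slope: (371 − 366)/(54 − 53) = 5, so Qs = 5P + 101.
Before the tax: set 651 − 6P = 5P + 101 → P* = £50, Q* = 351.
With the tax collected from sellers, supply shifts: Qs = 5(P − 11) + 101.
Solving gives Q = 321 with consumers paying £55 and sellers receiving £44 (the £11 wedge).
Burden on consumers: £5; on sellers: £6. (They sum to £11.)
The less price-elastic side of the market bears the larger share of a per-unit tax.

Consumers bear £5 per bicycle; sellers bear £6 per bicycle.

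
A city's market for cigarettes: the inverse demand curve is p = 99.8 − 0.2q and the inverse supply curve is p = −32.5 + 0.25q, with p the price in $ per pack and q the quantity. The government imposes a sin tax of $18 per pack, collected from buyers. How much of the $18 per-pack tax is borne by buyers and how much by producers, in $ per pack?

Rewrite in direct form: qd = 499 − 5p and qs = 4p + 130.
Before the tax: set 499 − 5p = 4p + 130 → p* = $41, q* = 294.
With the tax collected from buyers, demand (in seller-price terms) shifts: qd = 499 − 5(p + 18).
New equilibrium: buyers pay $49, producers receive $31, q = 254. (Wedge: pb − ps = 18.)
Burden on buyers: $8; on producers: $10. (They sum to $18.)

Buyers bear $8 per pack; producers bear $10 per pack.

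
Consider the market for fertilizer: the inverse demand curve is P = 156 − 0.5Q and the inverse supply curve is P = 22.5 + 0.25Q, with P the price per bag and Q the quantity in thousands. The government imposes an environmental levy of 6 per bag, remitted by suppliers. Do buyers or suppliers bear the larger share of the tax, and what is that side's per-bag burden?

Rewrite in direct form: Qd = 312 − 2P and Qs = 4P − 90.
Before the tax: set 312 − 2P = 4P − 90 → P* = 67, Q* = 178.
With the tax collected from suppliers, supply shifts: Qs = 4(P − 6) − 90.
Solving gives Q = 170 with buyers paying 71 and suppliers receiving 65 (the 6 wedge).
Per-bag burden: buyers 4, suppliers 2.
Buyers take the larger share because demand is less price-elastic here (demand slope 2 vs supply slope 4).
The less price-elastic side of the market bears the larger share of a per-unit tax.

Buyers bear the larger share: 4 per bag.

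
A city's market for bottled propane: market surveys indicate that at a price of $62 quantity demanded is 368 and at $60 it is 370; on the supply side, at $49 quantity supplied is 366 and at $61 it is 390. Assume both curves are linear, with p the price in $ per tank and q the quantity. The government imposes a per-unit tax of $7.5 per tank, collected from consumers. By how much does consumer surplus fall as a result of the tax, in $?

Consumer surplus falls by $1867.5.

Demand slope: (370 − 368)/(60 − 62) = -1, so qd = 430 − p.
Supply slope: (390 − 366)/(61 − 49) = 2, so qs = 2p + 268.
Without the tax, 430 − p = 2p + 268 gives 3p = 162, so p* = $54 and q* = 376.
With the tax collected from consumers, demand (in seller-price terms) shifts: qd = 430 − (p + 7.5).
Solving gives q = 371 with consumers paying $59 and producers receiving $51.5 (the $7.5 wedge).
ΔCS is the trapezoid between Q = 371 and Q = 376 of height $5: ½ · (376 + 371) · 5 = $1867.5.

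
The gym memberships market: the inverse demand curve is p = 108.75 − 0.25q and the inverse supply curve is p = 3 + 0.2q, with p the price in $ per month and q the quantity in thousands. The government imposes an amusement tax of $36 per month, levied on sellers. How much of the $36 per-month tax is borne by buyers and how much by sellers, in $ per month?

Inverting to q(p) form: qd = 435 − 4p; qs = 5p − 15.
Before the tax: set 435 − 4p = 5p − 15 → p* = $50, q* = 235.
With the tax collected from sellers, supply shifts: qs = 5(p − 36) − 15.
Solving gives q = 155 with buyers paying $70 and sellers receiving $34 (the $36 wedge).
Burden on buyers: $20; on sellers: $16. (They sum to $36.)

Buyers bear $20 per month; sellers bear $16 per month.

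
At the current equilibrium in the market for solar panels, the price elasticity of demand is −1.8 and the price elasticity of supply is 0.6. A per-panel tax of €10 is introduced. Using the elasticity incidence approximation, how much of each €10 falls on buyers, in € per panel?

Buyers bear ≈ €2.5 per panel.

Incidence ratio: buyers' share ≈ εs / (εs + |εd|) = 0.6 / (0.6 + 1.8) = 0.25.
So buyers bear ≈ 0.25 × €10 = €2.5; suppliers bear €7.5.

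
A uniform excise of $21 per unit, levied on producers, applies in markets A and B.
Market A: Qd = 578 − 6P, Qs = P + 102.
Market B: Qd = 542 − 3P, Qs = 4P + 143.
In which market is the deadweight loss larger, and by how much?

Market B, by $189.

Market A: pre-tax P* = $68, Q* = 170; post-tax Q = 152; deadweight loss = $189.
Market B: pre-tax P* = $57, Q* = 371; post-tax Q = 335; deadweight loss = $378.
Difference: $189 vs $378 → market B is larger by $189.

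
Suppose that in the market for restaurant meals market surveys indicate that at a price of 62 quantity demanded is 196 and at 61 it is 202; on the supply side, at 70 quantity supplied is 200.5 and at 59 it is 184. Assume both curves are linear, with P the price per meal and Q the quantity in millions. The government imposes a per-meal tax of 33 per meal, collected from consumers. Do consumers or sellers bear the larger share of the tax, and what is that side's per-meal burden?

Sellers bear the larger share: 26.4 per meal.

Demand slope: (202 − 196)/(61 − 62) = -6, so Qd = 568 − 6P.
Supply slope: (184 − 200.5)/(59 − 70) = 1.5, so Qs = 1.5P + 95.5.
Before the tax: set 568 − 6P = 1.5P + 95.5 → P* = 63, Q* = 190.
With the tax collected from consumers, demand (in seller-price terms) shifts: Qd = 568 − 6(P + 33).
New equilibrium: consumers pay 69.6, sellers receive 36.6, Q = 150.4. (Wedge: Pb − Ps = 33.)
Per-meal burden: consumers 6.6, sellers 26.4.
Sellers take the larger share because supply is less price-elastic here (demand slope 6 vs supply slope 1.5).
The less price-elastic side of the market bears the larger share of a per-unit tax.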